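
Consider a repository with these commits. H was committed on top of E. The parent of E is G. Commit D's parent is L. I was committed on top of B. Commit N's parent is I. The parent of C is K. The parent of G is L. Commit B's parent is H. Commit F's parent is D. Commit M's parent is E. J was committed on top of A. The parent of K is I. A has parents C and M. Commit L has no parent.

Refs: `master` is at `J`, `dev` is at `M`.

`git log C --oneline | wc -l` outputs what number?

8

Walking parent pointers from C: reachable set = {B, C, E, G, H, I, K, L}.
That is 8 commits.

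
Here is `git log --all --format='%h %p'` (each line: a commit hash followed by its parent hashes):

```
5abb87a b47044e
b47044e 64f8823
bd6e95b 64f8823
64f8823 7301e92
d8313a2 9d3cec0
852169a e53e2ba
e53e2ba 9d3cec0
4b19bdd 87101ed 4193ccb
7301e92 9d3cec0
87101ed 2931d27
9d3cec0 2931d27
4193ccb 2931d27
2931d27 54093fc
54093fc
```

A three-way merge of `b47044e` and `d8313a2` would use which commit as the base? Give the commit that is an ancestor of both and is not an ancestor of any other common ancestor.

9d3cec0

Ancestors of b47044e: {2931d27, 54093fc, 64f8823, 7301e92, 9d3cec0, b47044e}.
Ancestors of d8313a2: {2931d27, 54093fc, 9d3cec0, d8313a2}.
Common ancestors: {2931d27, 54093fc, 9d3cec0}.
Among these, 9d3cec0 is not an ancestor of any other common ancestor — it is the merge base.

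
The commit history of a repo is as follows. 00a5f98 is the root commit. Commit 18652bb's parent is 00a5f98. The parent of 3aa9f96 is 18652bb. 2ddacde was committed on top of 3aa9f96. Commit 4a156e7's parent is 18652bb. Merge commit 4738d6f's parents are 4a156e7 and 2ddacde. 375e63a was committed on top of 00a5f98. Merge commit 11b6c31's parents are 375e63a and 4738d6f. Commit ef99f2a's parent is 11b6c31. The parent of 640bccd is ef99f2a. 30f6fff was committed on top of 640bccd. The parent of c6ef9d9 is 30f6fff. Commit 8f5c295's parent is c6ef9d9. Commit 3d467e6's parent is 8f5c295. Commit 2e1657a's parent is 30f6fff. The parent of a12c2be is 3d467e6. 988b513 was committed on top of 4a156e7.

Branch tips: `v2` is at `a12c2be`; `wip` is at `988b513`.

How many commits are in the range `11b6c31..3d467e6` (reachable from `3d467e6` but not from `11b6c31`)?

Reachable from 3d467e6: {00a5f98, 11b6c31, 18652bb, 2ddacde, 30f6fff, 375e63a, 3aa9f96, 3d467e6, 4738d6f, 4a156e7, 640bccd, 8f5c295, c6ef9d9, ef99f2a}.
Reachable from 11b6c31: {00a5f98, 11b6c31, 18652bb, 2ddacde, 375e63a, 3aa9f96, 4738d6f, 4a156e7}.
In 3d467e6's history but not 11b6c31's: {30f6fff, 3d467e6, 640bccd, 8f5c295, c6ef9d9, ef99f2a} — 6 commits.

6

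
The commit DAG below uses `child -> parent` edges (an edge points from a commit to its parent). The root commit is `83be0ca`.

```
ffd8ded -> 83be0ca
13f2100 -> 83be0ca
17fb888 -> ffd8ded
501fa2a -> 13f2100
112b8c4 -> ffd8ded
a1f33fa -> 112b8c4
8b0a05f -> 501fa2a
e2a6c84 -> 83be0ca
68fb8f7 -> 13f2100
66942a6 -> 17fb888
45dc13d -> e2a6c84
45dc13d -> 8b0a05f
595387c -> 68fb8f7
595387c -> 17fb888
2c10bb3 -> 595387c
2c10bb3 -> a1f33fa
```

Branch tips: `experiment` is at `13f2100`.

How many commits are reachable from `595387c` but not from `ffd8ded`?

Reachable from 595387c: {13f2100, 17fb888, 595387c, 68fb8f7, 83be0ca, ffd8ded}.
Reachable from ffd8ded: {83be0ca, ffd8ded}.
In 595387c's history but not ffd8ded's: {13f2100, 17fb888, 595387c, 68fb8f7} — 4 commits.

4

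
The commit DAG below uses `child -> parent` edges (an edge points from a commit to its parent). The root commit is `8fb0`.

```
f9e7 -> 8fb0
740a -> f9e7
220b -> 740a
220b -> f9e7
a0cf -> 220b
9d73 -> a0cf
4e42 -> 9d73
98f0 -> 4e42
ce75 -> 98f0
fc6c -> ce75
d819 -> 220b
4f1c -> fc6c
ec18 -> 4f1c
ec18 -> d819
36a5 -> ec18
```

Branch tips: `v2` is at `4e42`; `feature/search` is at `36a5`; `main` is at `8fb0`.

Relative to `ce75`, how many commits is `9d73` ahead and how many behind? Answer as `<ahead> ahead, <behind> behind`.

0 ahead, 3 behind

Reachable from 9d73: {220b, 740a, 8fb0, 9d73, a0cf, f9e7}.
Reachable from ce75: {220b, 4e42, 740a, 8fb0, 98f0, 9d73, a0cf, ce75, f9e7}.
Only in 9d73's history (ahead): {} — 0.
Only in ce75's history (behind): {4e42, 98f0, ce75} — 3.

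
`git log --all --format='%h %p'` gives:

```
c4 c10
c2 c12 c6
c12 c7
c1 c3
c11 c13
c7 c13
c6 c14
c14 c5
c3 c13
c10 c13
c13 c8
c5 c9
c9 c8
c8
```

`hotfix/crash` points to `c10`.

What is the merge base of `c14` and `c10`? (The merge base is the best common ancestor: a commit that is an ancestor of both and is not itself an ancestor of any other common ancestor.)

Ancestors of c14: {c14, c5, c8, c9}.
Ancestors of c10: {c10, c13, c8}.
Common ancestors: {c8}.
The only common ancestor is c8, so it is the merge base.

c8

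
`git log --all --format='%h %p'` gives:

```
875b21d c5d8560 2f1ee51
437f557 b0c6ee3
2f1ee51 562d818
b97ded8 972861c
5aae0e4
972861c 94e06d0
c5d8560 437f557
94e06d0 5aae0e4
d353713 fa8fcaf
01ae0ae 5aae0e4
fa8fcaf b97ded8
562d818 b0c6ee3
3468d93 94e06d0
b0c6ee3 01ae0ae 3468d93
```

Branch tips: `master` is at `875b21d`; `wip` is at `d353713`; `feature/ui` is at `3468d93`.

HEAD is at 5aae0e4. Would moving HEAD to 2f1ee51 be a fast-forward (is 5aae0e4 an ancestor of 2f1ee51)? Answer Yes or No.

Yes

A fast-forward from 5aae0e4 to 2f1ee51 is possible iff 5aae0e4 is an ancestor of 2f1ee51.
Ancestors of 2f1ee51: {01ae0ae, 2f1ee51, 3468d93, 562d818, 5aae0e4, 94e06d0, b0c6ee3}.
5aae0e4 is among them, so fast-forward is possible.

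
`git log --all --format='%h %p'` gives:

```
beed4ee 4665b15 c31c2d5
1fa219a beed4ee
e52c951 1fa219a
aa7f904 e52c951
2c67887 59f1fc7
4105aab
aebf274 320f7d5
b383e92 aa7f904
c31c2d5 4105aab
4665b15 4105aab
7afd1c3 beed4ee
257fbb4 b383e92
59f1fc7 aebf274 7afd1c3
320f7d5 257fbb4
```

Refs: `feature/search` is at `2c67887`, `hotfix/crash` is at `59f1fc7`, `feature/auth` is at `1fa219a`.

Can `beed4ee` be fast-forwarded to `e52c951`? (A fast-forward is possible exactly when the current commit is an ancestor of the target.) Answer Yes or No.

Yes

A fast-forward from beed4ee to e52c951 is possible iff beed4ee is an ancestor of e52c951.
Ancestors of e52c951: {1fa219a, 4105aab, 4665b15, beed4ee, c31c2d5, e52c951}.
beed4ee is among them, so fast-forward is possible.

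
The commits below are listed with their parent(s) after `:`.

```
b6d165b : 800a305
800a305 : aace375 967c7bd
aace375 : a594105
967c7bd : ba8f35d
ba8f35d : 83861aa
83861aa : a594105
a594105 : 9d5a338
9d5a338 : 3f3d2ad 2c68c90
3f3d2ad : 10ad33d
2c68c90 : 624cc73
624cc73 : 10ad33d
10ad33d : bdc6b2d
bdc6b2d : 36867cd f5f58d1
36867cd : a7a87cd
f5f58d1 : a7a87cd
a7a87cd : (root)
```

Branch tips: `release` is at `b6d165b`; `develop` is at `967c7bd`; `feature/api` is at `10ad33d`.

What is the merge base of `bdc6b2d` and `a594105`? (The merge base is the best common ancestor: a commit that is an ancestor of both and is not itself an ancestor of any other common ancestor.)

Ancestors of bdc6b2d: {36867cd, a7a87cd, bdc6b2d, f5f58d1}.
Ancestors of a594105: {10ad33d, 2c68c90, 36867cd, 3f3d2ad, 624cc73, 9d5a338, a594105, a7a87cd, bdc6b2d, f5f58d1}.
Common ancestors: {36867cd, a7a87cd, bdc6b2d, f5f58d1}.
Among these, bdc6b2d is not an ancestor of any other common ancestor — it is the merge base.

bdc6b2d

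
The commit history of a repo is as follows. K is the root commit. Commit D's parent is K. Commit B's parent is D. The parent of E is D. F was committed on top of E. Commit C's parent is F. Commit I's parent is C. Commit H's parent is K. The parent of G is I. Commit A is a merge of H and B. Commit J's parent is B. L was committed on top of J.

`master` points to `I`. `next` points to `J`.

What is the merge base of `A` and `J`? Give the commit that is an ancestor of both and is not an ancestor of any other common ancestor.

B

Ancestors of A: {A, B, D, H, K}.
Ancestors of J: {B, D, J, K}.
Common ancestors: {B, D, K}.
Among these, B is not an ancestor of any other common ancestor — it is the merge base.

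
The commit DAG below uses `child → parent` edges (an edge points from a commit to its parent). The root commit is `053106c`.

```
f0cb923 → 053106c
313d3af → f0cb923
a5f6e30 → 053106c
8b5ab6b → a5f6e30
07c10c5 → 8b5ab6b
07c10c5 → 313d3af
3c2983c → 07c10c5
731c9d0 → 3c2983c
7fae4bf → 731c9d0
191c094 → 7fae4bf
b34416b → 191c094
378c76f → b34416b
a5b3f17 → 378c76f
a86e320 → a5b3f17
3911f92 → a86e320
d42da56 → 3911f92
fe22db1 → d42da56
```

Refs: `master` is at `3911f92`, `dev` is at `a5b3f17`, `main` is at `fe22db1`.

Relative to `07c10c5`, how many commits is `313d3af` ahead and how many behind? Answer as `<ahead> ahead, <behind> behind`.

0 ahead, 3 behind

Reachable from 313d3af: {053106c, 313d3af, f0cb923}.
Reachable from 07c10c5: {053106c, 07c10c5, 313d3af, 8b5ab6b, a5f6e30, f0cb923}.
Only in 313d3af's history (ahead): {} — 0.
Only in 07c10c5's history (behind): {07c10c5, 8b5ab6b, a5f6e30} — 3.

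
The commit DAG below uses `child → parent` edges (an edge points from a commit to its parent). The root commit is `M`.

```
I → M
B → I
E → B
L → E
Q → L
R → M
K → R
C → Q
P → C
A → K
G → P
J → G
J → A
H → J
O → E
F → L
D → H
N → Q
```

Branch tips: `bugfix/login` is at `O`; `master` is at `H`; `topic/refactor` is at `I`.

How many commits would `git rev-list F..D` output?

10

Reachable from D: {A, B, C, D, E, G, H, I, J, K, L, M, P, Q, R}.
Reachable from F: {B, E, F, I, L, M}.
In D's history but not F's: {A, C, D, G, H, J, K, P, Q, R} — 10 commits.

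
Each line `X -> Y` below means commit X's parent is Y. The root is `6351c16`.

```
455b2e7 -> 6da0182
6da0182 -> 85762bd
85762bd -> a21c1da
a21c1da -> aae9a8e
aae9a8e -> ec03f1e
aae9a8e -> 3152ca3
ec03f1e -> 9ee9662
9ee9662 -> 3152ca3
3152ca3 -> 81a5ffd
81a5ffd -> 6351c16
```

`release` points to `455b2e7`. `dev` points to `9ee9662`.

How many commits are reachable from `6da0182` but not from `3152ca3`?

6

Reachable from 6da0182: {3152ca3, 6351c16, 6da0182, 81a5ffd, 85762bd, 9ee9662, a21c1da, aae9a8e, ec03f1e}.
Reachable from 3152ca3: {3152ca3, 6351c16, 81a5ffd}.
In 6da0182's history but not 3152ca3's: {6da0182, 85762bd, 9ee9662, a21c1da, aae9a8e, ec03f1e} — 6 commits.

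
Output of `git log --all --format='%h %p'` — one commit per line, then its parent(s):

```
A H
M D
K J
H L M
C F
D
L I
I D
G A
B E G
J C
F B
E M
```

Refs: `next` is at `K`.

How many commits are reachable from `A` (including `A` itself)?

Walking parent pointers from A: reachable set = {A, D, H, I, L, M}.
That is 6 commits.

6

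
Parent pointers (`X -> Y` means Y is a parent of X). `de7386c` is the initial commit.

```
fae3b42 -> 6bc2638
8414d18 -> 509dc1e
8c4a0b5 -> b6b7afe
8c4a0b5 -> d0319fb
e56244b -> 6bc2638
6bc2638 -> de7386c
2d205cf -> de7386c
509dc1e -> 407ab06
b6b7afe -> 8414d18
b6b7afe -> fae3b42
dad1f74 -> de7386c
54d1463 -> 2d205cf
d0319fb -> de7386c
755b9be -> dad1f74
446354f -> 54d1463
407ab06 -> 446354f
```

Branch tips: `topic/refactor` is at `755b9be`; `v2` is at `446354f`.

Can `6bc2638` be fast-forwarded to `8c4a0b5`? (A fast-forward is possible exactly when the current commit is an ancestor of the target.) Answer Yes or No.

Yes

A fast-forward from 6bc2638 to 8c4a0b5 is possible iff 6bc2638 is an ancestor of 8c4a0b5.
Ancestors of 8c4a0b5: {2d205cf, 407ab06, 446354f, 509dc1e, 54d1463, 6bc2638, 8414d18, 8c4a0b5, b6b7afe, d0319fb, de7386c, fae3b42}.
6bc2638 is among them, so fast-forward is possible.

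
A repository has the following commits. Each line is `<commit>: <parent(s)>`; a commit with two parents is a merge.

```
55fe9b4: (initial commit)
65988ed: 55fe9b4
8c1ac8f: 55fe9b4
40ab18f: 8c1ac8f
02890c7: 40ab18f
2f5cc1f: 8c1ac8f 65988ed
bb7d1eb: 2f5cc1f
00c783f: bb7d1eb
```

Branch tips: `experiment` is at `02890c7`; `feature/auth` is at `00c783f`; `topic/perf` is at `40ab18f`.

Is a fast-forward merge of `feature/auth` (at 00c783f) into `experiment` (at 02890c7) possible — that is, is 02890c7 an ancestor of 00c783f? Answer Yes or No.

A fast-forward from 02890c7 to 00c783f is possible iff 02890c7 is an ancestor of 00c783f.
Ancestors of 00c783f: {00c783f, 2f5cc1f, 55fe9b4, 65988ed, 8c1ac8f, bb7d1eb}.
02890c7 is not among them, so fast-forward is not possible.

No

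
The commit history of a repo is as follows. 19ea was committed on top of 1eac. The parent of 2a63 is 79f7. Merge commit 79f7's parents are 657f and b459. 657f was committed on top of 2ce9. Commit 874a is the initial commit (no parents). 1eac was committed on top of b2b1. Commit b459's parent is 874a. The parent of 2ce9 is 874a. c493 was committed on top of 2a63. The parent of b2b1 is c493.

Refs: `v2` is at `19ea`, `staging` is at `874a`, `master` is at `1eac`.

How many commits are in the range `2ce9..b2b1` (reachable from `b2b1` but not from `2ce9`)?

Reachable from b2b1: {2a63, 2ce9, 657f, 79f7, 874a, b2b1, b459, c493}.
Reachable from 2ce9: {2ce9, 874a}.
In b2b1's history but not 2ce9's: {2a63, 657f, 79f7, b2b1, b459, c493} — 6 commits.

6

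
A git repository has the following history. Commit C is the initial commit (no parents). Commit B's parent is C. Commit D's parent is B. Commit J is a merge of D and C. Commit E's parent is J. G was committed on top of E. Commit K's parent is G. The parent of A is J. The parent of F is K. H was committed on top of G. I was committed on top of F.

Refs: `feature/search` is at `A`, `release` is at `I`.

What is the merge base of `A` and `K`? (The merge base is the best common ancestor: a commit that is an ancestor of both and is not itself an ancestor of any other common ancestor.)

Ancestors of A: {A, B, C, D, J}.
Ancestors of K: {B, C, D, E, G, J, K}.
Common ancestors: {B, C, D, J}.
Among these, J is not an ancestor of any other common ancestor — it is the merge base.

J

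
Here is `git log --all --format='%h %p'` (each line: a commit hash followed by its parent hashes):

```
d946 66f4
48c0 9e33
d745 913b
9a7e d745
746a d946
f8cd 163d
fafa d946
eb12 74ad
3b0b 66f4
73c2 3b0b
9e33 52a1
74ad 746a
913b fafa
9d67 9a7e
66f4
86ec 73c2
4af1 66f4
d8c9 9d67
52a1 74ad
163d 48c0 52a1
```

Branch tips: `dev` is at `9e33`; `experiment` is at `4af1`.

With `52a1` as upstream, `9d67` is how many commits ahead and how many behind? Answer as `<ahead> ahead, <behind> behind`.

Reachable from 9d67: {66f4, 913b, 9a7e, 9d67, d745, d946, fafa}.
Reachable from 52a1: {52a1, 66f4, 746a, 74ad, d946}.
Only in 9d67's history (ahead): {913b, 9a7e, 9d67, d745, fafa} — 5.
Only in 52a1's history (behind): {52a1, 746a, 74ad} — 3.

5 ahead, 3 behind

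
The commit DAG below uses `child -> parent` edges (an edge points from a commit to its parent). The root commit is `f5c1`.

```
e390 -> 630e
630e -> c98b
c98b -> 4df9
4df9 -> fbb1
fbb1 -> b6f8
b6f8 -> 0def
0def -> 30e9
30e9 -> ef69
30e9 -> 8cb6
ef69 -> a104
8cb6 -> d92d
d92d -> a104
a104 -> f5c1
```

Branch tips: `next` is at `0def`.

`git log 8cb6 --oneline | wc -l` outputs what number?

4

Walking parent pointers from 8cb6: reachable set = {8cb6, a104, d92d, f5c1}.
That is 4 commits.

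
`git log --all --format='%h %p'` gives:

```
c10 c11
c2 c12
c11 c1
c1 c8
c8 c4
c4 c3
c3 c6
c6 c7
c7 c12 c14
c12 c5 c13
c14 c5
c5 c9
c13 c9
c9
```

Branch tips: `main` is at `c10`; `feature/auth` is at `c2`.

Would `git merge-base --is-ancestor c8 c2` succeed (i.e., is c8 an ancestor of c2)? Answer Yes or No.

Ancestors of c2: {c12, c13, c2, c5, c9}.
c8 is not in that set, so it is not an ancestor of c2.

No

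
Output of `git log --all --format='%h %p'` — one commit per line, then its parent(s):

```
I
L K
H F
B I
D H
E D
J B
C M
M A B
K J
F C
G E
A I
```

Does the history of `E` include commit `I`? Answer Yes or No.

Ancestors of E (commits reachable by following parents): {A, B, C, D, E, F, H, I, M}.
I is in that set, so it is an ancestor of E.

Yes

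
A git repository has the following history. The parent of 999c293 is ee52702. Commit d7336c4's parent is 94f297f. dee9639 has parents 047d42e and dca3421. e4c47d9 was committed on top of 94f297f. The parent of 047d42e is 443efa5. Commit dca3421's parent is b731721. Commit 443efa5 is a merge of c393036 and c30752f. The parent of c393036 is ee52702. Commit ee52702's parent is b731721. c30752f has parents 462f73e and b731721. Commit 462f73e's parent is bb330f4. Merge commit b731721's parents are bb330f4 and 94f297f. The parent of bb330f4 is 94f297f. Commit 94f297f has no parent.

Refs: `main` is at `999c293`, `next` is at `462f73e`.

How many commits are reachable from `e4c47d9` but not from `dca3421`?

1

Reachable from e4c47d9: {94f297f, e4c47d9}.
Reachable from dca3421: {94f297f, b731721, bb330f4, dca3421}.
In e4c47d9's history but not dca3421's: {e4c47d9} — 1 commit.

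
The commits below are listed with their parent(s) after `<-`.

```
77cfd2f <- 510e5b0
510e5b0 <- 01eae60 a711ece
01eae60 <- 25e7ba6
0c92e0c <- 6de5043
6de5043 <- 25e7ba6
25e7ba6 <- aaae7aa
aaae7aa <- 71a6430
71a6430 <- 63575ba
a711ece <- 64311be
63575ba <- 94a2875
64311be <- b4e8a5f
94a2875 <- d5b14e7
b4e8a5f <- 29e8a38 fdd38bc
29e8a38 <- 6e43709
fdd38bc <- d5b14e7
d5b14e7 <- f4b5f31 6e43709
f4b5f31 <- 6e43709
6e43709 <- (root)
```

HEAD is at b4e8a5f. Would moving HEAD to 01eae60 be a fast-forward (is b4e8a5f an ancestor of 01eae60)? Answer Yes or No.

A fast-forward from b4e8a5f to 01eae60 is possible iff b4e8a5f is an ancestor of 01eae60.
Ancestors of 01eae60: {01eae60, 25e7ba6, 63575ba, 6e43709, 71a6430, 94a2875, aaae7aa, d5b14e7, f4b5f31}.
b4e8a5f is not among them, so fast-forward is not possible.

No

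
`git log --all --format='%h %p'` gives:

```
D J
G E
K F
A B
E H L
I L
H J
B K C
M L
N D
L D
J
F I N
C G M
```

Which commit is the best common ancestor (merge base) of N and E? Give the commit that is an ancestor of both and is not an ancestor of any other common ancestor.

Ancestors of N: {D, J, N}.
Ancestors of E: {D, E, H, J, L}.
Common ancestors: {D, J}.
Among these, D is not an ancestor of any other common ancestor — it is the merge base.

D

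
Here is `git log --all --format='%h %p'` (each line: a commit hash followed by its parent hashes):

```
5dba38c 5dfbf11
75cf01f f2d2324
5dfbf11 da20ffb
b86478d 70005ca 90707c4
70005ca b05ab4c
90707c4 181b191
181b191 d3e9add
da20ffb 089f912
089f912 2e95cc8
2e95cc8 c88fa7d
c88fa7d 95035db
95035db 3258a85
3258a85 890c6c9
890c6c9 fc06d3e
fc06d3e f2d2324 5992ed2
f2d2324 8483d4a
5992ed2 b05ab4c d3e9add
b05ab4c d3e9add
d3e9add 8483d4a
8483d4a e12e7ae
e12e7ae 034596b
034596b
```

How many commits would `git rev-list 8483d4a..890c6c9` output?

6

Reachable from 890c6c9: {034596b, 5992ed2, 8483d4a, 890c6c9, b05ab4c, d3e9add, e12e7ae, f2d2324, fc06d3e}.
Reachable from 8483d4a: {034596b, 8483d4a, e12e7ae}.
In 890c6c9's history but not 8483d4a's: {5992ed2, 890c6c9, b05ab4c, d3e9add, f2d2324, fc06d3e} — 6 commits.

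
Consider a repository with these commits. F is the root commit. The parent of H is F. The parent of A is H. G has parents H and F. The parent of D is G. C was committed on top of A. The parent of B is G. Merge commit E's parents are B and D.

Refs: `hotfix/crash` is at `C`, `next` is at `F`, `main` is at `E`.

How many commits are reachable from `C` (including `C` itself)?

4

Walking parent pointers from C: reachable set = {A, C, F, H}.
That is 4 commits.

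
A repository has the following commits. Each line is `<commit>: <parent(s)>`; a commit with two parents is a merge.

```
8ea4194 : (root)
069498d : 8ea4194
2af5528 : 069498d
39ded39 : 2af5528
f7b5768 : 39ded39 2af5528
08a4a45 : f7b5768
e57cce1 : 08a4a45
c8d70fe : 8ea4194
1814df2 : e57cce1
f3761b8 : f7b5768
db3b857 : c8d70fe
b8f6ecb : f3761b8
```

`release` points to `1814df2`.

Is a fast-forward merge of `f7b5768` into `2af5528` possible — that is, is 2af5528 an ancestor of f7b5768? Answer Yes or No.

Yes

A fast-forward from 2af5528 to f7b5768 is possible iff 2af5528 is an ancestor of f7b5768.
Ancestors of f7b5768: {069498d, 2af5528, 39ded39, 8ea4194, f7b5768}.
2af5528 is among them, so fast-forward is possible.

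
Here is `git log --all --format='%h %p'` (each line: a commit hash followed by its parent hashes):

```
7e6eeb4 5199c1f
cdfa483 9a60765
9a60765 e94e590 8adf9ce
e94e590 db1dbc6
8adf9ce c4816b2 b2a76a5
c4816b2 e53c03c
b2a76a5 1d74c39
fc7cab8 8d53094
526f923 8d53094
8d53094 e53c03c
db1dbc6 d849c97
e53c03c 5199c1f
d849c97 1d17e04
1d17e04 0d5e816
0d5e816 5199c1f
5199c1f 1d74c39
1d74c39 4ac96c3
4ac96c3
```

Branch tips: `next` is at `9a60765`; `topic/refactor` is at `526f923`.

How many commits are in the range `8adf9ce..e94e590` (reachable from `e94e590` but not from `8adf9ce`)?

Reachable from e94e590: {0d5e816, 1d17e04, 1d74c39, 4ac96c3, 5199c1f, d849c97, db1dbc6, e94e590}.
Reachable from 8adf9ce: {1d74c39, 4ac96c3, 5199c1f, 8adf9ce, b2a76a5, c4816b2, e53c03c}.
In e94e590's history but not 8adf9ce's: {0d5e816, 1d17e04, d849c97, db1dbc6, e94e590} — 5 commits.

5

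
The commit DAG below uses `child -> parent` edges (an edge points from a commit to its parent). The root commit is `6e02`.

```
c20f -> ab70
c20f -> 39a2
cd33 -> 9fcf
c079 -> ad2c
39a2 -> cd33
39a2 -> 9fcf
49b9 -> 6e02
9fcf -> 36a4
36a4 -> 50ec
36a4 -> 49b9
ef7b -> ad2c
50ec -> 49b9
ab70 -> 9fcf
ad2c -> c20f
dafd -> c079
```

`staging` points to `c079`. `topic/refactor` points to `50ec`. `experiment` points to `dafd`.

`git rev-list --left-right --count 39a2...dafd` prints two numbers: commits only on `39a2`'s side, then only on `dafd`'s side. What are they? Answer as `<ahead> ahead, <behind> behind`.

0 ahead, 5 behind

Reachable from 39a2: {36a4, 39a2, 49b9, 50ec, 6e02, 9fcf, cd33}.
Reachable from dafd: {36a4, 39a2, 49b9, 50ec, 6e02, 9fcf, ab70, ad2c, c079, c20f, cd33, dafd}.
Only in 39a2's history (ahead): {} — 0.
Only in dafd's history (behind): {ab70, ad2c, c079, c20f, dafd} — 5.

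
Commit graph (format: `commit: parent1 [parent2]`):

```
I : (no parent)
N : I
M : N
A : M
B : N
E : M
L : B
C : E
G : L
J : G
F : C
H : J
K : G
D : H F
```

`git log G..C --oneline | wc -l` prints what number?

Reachable from C: {C, E, I, M, N}.
Reachable from G: {B, G, I, L, N}.
In C's history but not G's: {C, E, M} — 3 commits.

3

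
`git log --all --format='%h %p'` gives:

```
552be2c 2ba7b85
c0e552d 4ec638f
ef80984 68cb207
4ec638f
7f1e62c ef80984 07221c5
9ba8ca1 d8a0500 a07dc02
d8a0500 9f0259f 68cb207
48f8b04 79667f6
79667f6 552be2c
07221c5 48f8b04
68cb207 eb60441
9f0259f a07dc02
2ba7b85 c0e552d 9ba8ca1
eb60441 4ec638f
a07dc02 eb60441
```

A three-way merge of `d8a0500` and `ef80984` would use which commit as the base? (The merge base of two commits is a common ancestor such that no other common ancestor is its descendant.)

Ancestors of d8a0500: {4ec638f, 68cb207, 9f0259f, a07dc02, d8a0500, eb60441}.
Ancestors of ef80984: {4ec638f, 68cb207, eb60441, ef80984}.
Common ancestors: {4ec638f, 68cb207, eb60441}.
Among these, 68cb207 is not an ancestor of any other common ancestor — it is the merge base.

68cb207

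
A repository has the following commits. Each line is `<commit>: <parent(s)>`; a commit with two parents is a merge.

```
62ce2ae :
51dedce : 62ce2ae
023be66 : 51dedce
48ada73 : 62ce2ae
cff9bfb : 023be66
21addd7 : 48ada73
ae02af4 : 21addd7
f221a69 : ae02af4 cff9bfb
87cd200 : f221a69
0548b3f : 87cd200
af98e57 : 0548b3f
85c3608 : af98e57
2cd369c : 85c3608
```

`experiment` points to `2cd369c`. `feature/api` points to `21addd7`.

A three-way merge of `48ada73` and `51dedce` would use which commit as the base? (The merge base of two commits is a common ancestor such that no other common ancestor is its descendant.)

62ce2ae

Ancestors of 48ada73: {48ada73, 62ce2ae}.
Ancestors of 51dedce: {51dedce, 62ce2ae}.
Common ancestors: {62ce2ae}.
The only common ancestor is 62ce2ae, so it is the merge base.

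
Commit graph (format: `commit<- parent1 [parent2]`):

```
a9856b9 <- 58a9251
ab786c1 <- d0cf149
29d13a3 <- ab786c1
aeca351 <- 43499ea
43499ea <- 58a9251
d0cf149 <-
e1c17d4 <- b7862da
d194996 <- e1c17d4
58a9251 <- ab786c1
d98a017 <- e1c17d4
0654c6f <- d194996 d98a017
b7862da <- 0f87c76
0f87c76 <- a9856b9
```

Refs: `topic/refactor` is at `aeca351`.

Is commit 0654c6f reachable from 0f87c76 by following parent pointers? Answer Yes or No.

Ancestors of 0f87c76: {0f87c76, 58a9251, a9856b9, ab786c1, d0cf149}.
0654c6f is not in that set, so it is not an ancestor of 0f87c76.

No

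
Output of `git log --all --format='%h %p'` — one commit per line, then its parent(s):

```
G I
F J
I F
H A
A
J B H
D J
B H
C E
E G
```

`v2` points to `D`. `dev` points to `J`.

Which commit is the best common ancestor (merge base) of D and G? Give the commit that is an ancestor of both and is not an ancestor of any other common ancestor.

Ancestors of D: {A, B, D, H, J}.
Ancestors of G: {A, B, F, G, H, I, J}.
Common ancestors: {A, B, H, J}.
Among these, J is not an ancestor of any other common ancestor — it is the merge base.

J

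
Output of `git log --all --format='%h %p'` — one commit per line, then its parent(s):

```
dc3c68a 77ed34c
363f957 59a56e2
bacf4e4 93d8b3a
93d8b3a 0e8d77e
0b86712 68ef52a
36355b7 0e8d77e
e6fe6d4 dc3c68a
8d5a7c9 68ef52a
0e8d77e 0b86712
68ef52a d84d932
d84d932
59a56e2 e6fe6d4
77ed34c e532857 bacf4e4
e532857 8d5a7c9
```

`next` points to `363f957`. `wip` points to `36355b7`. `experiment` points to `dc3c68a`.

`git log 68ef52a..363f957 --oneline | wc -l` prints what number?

11

Reachable from 363f957: {0b86712, 0e8d77e, 363f957, 59a56e2, 68ef52a, 77ed34c, 8d5a7c9, 93d8b3a, bacf4e4, d84d932, dc3c68a, e532857, e6fe6d4}.
Reachable from 68ef52a: {68ef52a, d84d932}.
In 363f957's history but not 68ef52a's: {0b86712, 0e8d77e, 363f957, 59a56e2, 77ed34c, 8d5a7c9, 93d8b3a, bacf4e4, dc3c68a, e532857, e6fe6d4} — 11 commits.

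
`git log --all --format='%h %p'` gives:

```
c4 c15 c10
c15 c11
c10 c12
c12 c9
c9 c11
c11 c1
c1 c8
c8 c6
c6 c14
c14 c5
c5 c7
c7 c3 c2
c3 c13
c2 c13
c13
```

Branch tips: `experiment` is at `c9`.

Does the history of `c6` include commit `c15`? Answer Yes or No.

Ancestors of c6: {c13, c14, c2, c3, c5, c6, c7}.
c15 is not in that set, so it is not an ancestor of c6.

No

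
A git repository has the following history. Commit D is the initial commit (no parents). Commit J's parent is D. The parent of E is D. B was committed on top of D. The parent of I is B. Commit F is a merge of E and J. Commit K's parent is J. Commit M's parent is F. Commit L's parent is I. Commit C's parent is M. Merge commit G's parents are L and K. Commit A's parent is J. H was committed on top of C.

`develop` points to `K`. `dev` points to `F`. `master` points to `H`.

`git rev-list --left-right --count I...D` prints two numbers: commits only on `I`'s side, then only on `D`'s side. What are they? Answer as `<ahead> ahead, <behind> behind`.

2 ahead, 0 behind

Reachable from I: {B, D, I}.
Reachable from D: {D}.
Only in I's history (ahead): {B, I} — 2.
Only in D's history (behind): {} — 0.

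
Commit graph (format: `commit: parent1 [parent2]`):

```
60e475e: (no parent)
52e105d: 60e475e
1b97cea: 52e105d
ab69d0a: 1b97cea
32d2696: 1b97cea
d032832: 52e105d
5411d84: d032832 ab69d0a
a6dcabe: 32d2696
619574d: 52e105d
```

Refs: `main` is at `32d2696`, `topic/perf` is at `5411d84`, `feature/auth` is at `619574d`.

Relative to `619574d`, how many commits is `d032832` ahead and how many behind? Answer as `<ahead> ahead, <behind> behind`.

Reachable from d032832: {52e105d, 60e475e, d032832}.
Reachable from 619574d: {52e105d, 60e475e, 619574d}.
Only in d032832's history (ahead): {d032832} — 1.
Only in 619574d's history (behind): {619574d} — 1.

1 ahead, 1 behind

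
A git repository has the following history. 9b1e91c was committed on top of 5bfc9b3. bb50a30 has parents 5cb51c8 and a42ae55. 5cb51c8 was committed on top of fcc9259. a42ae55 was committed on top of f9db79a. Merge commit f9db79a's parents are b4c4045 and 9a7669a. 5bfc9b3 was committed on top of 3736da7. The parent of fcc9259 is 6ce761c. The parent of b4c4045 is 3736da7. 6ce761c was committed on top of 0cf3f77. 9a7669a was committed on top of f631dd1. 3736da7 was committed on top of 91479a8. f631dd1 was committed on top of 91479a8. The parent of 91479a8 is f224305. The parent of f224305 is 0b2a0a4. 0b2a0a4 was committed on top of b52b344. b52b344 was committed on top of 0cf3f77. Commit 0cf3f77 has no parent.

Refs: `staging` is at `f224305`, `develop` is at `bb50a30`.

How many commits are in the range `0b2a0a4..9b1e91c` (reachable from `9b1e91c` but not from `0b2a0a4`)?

Reachable from 9b1e91c: {0b2a0a4, 0cf3f77, 3736da7, 5bfc9b3, 91479a8, 9b1e91c, b52b344, f224305}.
Reachable from 0b2a0a4: {0b2a0a4, 0cf3f77, b52b344}.
In 9b1e91c's history but not 0b2a0a4's: {3736da7, 5bfc9b3, 91479a8, 9b1e91c, f224305} — 5 commits.

5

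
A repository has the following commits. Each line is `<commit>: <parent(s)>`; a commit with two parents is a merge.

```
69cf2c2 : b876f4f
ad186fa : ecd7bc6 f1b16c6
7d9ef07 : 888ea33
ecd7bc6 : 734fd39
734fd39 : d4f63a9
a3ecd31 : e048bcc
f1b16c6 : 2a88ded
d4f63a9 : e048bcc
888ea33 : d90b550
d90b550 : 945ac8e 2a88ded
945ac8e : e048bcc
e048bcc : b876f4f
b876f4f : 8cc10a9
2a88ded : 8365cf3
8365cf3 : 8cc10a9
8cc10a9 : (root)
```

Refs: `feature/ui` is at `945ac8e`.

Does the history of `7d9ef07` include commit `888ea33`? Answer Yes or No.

Yes

Ancestors of 7d9ef07 (commits reachable by following parents): {2a88ded, 7d9ef07, 8365cf3, 888ea33, 8cc10a9, 945ac8e, b876f4f, d90b550, e048bcc}.
888ea33 is in that set, so it is an ancestor of 7d9ef07.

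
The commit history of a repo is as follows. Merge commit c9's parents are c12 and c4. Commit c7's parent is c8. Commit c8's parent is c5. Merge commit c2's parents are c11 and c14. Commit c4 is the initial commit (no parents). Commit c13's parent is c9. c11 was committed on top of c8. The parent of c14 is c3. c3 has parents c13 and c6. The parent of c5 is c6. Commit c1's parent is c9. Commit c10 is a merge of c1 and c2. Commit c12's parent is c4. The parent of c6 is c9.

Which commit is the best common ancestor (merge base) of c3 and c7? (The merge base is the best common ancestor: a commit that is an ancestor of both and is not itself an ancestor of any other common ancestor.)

Ancestors of c3: {c12, c13, c3, c4, c6, c9}.
Ancestors of c7: {c12, c4, c5, c6, c7, c8, c9}.
Common ancestors: {c12, c4, c6, c9}.
Among these, c6 is not an ancestor of any other common ancestor — it is the merge base.

c6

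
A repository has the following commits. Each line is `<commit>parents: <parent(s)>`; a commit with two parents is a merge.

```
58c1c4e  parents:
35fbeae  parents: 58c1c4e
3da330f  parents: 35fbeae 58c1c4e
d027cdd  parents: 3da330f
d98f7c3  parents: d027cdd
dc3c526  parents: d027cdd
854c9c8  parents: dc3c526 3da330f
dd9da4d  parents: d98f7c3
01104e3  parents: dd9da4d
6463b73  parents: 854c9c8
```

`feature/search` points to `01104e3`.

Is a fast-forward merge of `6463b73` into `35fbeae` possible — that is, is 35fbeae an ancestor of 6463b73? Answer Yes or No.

Yes

A fast-forward from 35fbeae to 6463b73 is possible iff 35fbeae is an ancestor of 6463b73.
Ancestors of 6463b73: {35fbeae, 3da330f, 58c1c4e, 6463b73, 854c9c8, d027cdd, dc3c526}.
35fbeae is among them, so fast-forward is possible.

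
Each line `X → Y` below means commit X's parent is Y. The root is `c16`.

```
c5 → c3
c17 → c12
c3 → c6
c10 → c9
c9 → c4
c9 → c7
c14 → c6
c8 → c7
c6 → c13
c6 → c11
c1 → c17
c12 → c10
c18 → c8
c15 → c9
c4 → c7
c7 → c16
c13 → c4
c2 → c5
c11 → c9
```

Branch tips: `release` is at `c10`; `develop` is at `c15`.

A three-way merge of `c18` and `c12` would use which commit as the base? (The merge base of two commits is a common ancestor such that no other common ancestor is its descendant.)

c7

Ancestors of c18: {c16, c18, c7, c8}.
Ancestors of c12: {c10, c12, c16, c4, c7, c9}.
Common ancestors: {c16, c7}.
Among these, c7 is not an ancestor of any other common ancestor — it is the merge base.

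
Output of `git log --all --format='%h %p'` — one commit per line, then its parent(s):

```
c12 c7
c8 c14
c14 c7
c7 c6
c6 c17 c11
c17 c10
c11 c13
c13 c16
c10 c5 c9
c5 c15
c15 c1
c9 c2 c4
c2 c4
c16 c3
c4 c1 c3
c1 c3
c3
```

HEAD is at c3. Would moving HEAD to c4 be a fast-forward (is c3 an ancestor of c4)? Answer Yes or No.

A fast-forward from c3 to c4 is possible iff c3 is an ancestor of c4.
Ancestors of c4: {c1, c3, c4}.
c3 is among them, so fast-forward is possible.

Yes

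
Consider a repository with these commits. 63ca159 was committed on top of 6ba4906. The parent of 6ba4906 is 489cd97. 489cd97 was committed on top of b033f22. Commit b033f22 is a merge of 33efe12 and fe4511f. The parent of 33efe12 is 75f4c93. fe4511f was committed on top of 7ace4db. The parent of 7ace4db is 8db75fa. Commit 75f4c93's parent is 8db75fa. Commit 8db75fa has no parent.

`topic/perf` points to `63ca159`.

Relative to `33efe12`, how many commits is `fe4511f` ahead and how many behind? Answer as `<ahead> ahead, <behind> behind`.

Reachable from fe4511f: {7ace4db, 8db75fa, fe4511f}.
Reachable from 33efe12: {33efe12, 75f4c93, 8db75fa}.
Only in fe4511f's history (ahead): {7ace4db, fe4511f} — 2.
Only in 33efe12's history (behind): {33efe12, 75f4c93} — 2.

2 ahead, 2 behind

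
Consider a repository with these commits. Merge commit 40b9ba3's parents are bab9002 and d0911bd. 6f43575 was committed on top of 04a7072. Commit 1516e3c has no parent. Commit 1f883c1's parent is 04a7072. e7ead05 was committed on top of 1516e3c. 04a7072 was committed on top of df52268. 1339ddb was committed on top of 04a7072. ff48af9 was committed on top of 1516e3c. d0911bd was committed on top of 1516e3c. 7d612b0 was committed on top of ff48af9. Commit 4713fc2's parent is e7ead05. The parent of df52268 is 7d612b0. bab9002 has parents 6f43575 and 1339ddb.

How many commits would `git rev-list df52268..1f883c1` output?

Reachable from 1f883c1: {04a7072, 1516e3c, 1f883c1, 7d612b0, df52268, ff48af9}.
Reachable from df52268: {1516e3c, 7d612b0, df52268, ff48af9}.
In 1f883c1's history but not df52268's: {04a7072, 1f883c1} — 2 commits.

2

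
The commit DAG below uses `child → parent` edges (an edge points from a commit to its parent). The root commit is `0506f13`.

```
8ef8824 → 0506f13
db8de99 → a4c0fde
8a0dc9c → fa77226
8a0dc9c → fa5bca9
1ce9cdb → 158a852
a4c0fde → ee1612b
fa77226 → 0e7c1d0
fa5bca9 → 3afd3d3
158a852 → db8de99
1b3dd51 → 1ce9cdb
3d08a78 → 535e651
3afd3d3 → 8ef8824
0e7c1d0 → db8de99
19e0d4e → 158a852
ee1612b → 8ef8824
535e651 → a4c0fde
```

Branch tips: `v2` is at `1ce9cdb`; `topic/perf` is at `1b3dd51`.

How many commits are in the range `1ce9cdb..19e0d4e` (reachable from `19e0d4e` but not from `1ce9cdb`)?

1

Reachable from 19e0d4e: {0506f13, 158a852, 19e0d4e, 8ef8824, a4c0fde, db8de99, ee1612b}.
Reachable from 1ce9cdb: {0506f13, 158a852, 1ce9cdb, 8ef8824, a4c0fde, db8de99, ee1612b}.
In 19e0d4e's history but not 1ce9cdb's: {19e0d4e} — 1 commit.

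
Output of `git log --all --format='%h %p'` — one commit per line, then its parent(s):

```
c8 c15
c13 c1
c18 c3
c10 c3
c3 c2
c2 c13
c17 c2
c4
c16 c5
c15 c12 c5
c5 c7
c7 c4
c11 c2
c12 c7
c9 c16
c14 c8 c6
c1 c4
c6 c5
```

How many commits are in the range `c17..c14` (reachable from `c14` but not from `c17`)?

Reachable from c14: {c12, c14, c15, c4, c5, c6, c7, c8}.
Reachable from c17: {c1, c13, c17, c2, c4}.
In c14's history but not c17's: {c12, c14, c15, c5, c6, c7, c8} — 7 commits.

7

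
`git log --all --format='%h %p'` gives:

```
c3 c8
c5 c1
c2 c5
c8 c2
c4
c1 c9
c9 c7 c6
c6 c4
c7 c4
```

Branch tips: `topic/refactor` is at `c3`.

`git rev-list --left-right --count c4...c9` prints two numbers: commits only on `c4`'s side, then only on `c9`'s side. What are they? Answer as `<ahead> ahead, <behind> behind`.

0 ahead, 3 behind

Reachable from c4: {c4}.
Reachable from c9: {c4, c6, c7, c9}.
Only in c4's history (ahead): {} — 0.
Only in c9's history (behind): {c6, c7, c9} — 3.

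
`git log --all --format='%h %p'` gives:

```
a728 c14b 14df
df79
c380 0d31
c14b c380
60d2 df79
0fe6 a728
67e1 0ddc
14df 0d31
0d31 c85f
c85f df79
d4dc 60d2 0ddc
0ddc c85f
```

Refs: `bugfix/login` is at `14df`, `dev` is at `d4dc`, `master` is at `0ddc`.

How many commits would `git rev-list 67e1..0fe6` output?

Reachable from 0fe6: {0d31, 0fe6, 14df, a728, c14b, c380, c85f, df79}.
Reachable from 67e1: {0ddc, 67e1, c85f, df79}.
In 0fe6's history but not 67e1's: {0d31, 0fe6, 14df, a728, c14b, c380} — 6 commits.

6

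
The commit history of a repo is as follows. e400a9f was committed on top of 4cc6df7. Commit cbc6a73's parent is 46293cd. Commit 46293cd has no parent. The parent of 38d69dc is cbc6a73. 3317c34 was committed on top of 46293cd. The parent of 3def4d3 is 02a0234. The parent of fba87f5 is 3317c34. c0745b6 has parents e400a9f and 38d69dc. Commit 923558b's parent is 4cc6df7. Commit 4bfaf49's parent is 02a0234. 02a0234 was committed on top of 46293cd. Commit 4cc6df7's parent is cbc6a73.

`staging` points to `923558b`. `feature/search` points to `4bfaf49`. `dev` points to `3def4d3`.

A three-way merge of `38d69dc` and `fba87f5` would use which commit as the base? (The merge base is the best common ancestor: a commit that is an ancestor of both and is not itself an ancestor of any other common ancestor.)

Ancestors of 38d69dc: {38d69dc, 46293cd, cbc6a73}.
Ancestors of fba87f5: {3317c34, 46293cd, fba87f5}.
Common ancestors: {46293cd}.
The only common ancestor is 46293cd, so it is the merge base.

46293cd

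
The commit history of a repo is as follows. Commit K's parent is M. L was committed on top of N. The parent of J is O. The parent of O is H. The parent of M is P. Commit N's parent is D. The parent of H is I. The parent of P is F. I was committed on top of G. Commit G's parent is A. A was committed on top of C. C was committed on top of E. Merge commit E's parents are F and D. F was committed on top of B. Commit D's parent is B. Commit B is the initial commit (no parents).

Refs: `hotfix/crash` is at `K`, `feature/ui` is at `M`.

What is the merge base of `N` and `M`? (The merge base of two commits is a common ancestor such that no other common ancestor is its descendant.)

Ancestors of N: {B, D, N}.
Ancestors of M: {B, F, M, P}.
Common ancestors: {B}.
The only common ancestor is B, so it is the merge base.

B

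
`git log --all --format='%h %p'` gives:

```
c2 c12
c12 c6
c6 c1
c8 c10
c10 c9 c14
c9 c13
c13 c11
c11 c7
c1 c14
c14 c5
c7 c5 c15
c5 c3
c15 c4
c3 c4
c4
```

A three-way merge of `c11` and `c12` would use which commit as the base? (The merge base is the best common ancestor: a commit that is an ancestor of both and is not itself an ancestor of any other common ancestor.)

c5

Ancestors of c11: {c11, c15, c3, c4, c5, c7}.
Ancestors of c12: {c1, c12, c14, c3, c4, c5, c6}.
Common ancestors: {c3, c4, c5}.
Among these, c5 is not an ancestor of any other common ancestor — it is the merge base.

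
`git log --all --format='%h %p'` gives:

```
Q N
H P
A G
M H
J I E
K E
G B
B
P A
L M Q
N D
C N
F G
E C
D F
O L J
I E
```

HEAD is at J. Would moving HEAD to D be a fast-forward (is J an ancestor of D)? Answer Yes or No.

No

A fast-forward from J to D is possible iff J is an ancestor of D.
Ancestors of D: {B, D, F, G}.
J is not among them, so fast-forward is not possible.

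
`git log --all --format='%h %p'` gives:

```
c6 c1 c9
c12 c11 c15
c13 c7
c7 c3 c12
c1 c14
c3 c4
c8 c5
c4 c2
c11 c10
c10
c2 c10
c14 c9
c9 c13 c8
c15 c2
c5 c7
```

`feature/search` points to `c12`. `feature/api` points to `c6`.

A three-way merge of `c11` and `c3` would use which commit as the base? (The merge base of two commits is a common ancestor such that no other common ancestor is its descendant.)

Ancestors of c11: {c10, c11}.
Ancestors of c3: {c10, c2, c3, c4}.
Common ancestors: {c10}.
The only common ancestor is c10, so it is the merge base.

c10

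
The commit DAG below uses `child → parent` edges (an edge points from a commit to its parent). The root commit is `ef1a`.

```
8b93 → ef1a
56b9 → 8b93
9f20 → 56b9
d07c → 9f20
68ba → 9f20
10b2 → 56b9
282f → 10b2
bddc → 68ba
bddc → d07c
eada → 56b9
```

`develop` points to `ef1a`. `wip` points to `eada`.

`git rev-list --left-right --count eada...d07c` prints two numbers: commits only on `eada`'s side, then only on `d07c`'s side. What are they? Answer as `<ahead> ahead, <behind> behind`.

Reachable from eada: {56b9, 8b93, eada, ef1a}.
Reachable from d07c: {56b9, 8b93, 9f20, d07c, ef1a}.
Only in eada's history (ahead): {eada} — 1.
Only in d07c's history (behind): {9f20, d07c} — 2.

1 ahead, 2 behind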